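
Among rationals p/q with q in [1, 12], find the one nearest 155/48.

Expand x = 155/48 as a continued fraction with the Euclidean algorithm:
  155 = 3*48 + 11, so a_0 = 3.
  48 = 4*11 + 4, so a_1 = 4.
  11 = 2*4 + 3, so a_2 = 2.
  4 = 1*3 + 1, so a_3 = 1.
  3 = 3*1 + 0, so a_4 = 3.
so x = [3; 4, 2, 1, 3].
Convergents (p_i = a_i*p_{i-1} + p_{i-2}, q_i = a_i*q_{i-1} + q_{i-2} with p_{-2}=0, p_{-1}=1, q_{-2}=1, q_{-1}=0), until the denominator exceeds 12:
  i=0: a_0=3, p_0 = 3*1 + 0 = 3, q_0 = 3*0 + 1 = 1.
  i=1: a_1=4, p_1 = 4*3 + 1 = 13, q_1 = 4*1 + 0 = 4.
  i=2: a_2=2, p_2 = 2*13 + 3 = 29, q_2 = 2*4 + 1 = 9.
  i=3: a_3=1, p_3 = 1*29 + 13 = 42, q_3 = 1*9 + 4 = 13.
q_3 = 13 > 12, so the last convergent with denominator <= 12 is p_2/q_2 = 29/9.
The closest fraction with denominator <= 12 is either p_2/q_2 or the intermediate fraction (k*p_2 + p_1)/(k*q_2 + q_1) with the largest k >= 1 whose denominator stays <= 12; these approach x as k grows, and every other convergent or intermediate fraction in range is farther away.
Largest k: floor((12 - q_1)/q_2) = floor((12 - 4)/9) = 0.
Since k = 0, no intermediate fraction beyond p_2/q_2 has denominator <= 12, so the convergent 29/9 is the closest (its error is |155*9 - 29*48|/(48*9) = 3/432).

29/9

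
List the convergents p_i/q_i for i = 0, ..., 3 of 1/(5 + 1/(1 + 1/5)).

Using the convergent recurrence p_i = a_i*p_{i-1} + p_{i-2}, q_i = a_i*q_{i-1} + q_{i-2} with p_{-2}=0, p_{-1}=1, q_{-2}=1, q_{-1}=0:
  i=0: a_0=0, p_0 = 0*1 + 0 = 0, q_0 = 0*0 + 1 = 1.
  i=1: a_1=5, p_1 = 5*0 + 1 = 1, q_1 = 5*1 + 0 = 5.
  i=2: a_2=1, p_2 = 1*1 + 0 = 1, q_2 = 1*5 + 1 = 6.
  i=3: a_3=5, p_3 = 5*1 + 1 = 6, q_3 = 5*6 + 5 = 35.

0/1, 1/5, 1/6, 6/35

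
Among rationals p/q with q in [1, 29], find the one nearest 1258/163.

193/25

Expand x = 1258/163 as a continued fraction with the Euclidean algorithm:
  1258 = 7*163 + 117, so a_0 = 7.
  163 = 1*117 + 46, so a_1 = 1.
  117 = 2*46 + 25, so a_2 = 2.
  46 = 1*25 + 21, so a_3 = 1.
  25 = 1*21 + 4, so a_4 = 1.
  21 = 5*4 + 1, so a_5 = 5.
  4 = 4*1 + 0, so a_6 = 4.
so x = [7; 1, 2, 1, 1, 5, 4].
Convergents (p_i = a_i*p_{i-1} + p_{i-2}, q_i = a_i*q_{i-1} + q_{i-2} with p_{-2}=0, p_{-1}=1, q_{-2}=1, q_{-1}=0), until the denominator exceeds 29:
  i=0: a_0=7, p_0 = 7*1 + 0 = 7, q_0 = 7*0 + 1 = 1.
  i=1: a_1=1, p_1 = 1*7 + 1 = 8, q_1 = 1*1 + 0 = 1.
  i=2: a_2=2, p_2 = 2*8 + 7 = 23, q_2 = 2*1 + 1 = 3.
  i=3: a_3=1, p_3 = 1*23 + 8 = 31, q_3 = 1*3 + 1 = 4.
  i=4: a_4=1, p_4 = 1*31 + 23 = 54, q_4 = 1*4 + 3 = 7.
  i=5: a_5=5, p_5 = 5*54 + 31 = 301, q_5 = 5*7 + 4 = 39.
q_5 = 39 > 29, so the last convergent with denominator <= 29 is p_4/q_4 = 54/7.
The closest fraction with denominator <= 29 is either p_4/q_4 or the intermediate fraction (k*p_4 + p_3)/(k*q_4 + q_3) with the largest k >= 1 whose denominator stays <= 29; these approach x as k grows, and every other convergent or intermediate fraction in range is farther away.
Largest k: floor((29 - q_3)/q_4) = floor((29 - 4)/7) = 3.
That gives (3*54 + 31)/(3*7 + 4) = 193/25.
Compare the errors: |x - 54/7| = |1258*7 - 54*163|/(163*7) = 4/1141, and |x - 193/25| = |1258*25 - 193*163|/(163*25) = 9/4075.
Cross-multiplying, 9*1141 = 10269 < 16300 = 4*4075, so 9/4075 is smaller: the intermediate fraction 193/25 is closer to x than 54/7.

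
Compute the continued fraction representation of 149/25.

Run the Euclidean algorithm on 149 and 25; the successive quotients are the partial quotients a_0, a_1, ... (each step inverts the fractional part left over by the previous one):
  149 = 5*25 + 24, so a_0 = 5.
  25 = 1*24 + 1, so a_1 = 1.
  24 = 24*1 + 0, so a_2 = 24.
The remainder reaches 0 after 3 divisions, so the expansion has 3 partial quotients, read off in order.

[5; 1, 24]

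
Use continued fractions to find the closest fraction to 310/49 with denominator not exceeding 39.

Expand x = 310/49 as a continued fraction with the Euclidean algorithm:
  310 = 6*49 + 16, so a_0 = 6.
  49 = 3*16 + 1, so a_1 = 3.
  16 = 16*1 + 0, so a_2 = 16.
so x = [6; 3, 16].
Convergents (p_i = a_i*p_{i-1} + p_{i-2}, q_i = a_i*q_{i-1} + q_{i-2} with p_{-2}=0, p_{-1}=1, q_{-2}=1, q_{-1}=0), until the denominator exceeds 39:
  i=0: a_0=6, p_0 = 6*1 + 0 = 6, q_0 = 6*0 + 1 = 1.
  i=1: a_1=3, p_1 = 3*6 + 1 = 19, q_1 = 3*1 + 0 = 3.
  i=2: a_2=16, p_2 = 16*19 + 6 = 310, q_2 = 16*3 + 1 = 49.
q_2 = 49 > 39, so the last convergent with denominator <= 39 is p_1/q_1 = 19/3.
The closest fraction with denominator <= 39 is either p_1/q_1 or the intermediate fraction (k*p_1 + p_0)/(k*q_1 + q_0) with the largest k >= 1 whose denominator stays <= 39; these approach x as k grows, and every other convergent or intermediate fraction in range is farther away.
Largest k: floor((39 - q_0)/q_1) = floor((39 - 1)/3) = 12.
That gives (12*19 + 6)/(12*3 + 1) = 234/37.
Compare the errors: |x - 19/3| = |310*3 - 19*49|/(49*3) = 1/147, and |x - 234/37| = |310*37 - 234*49|/(49*37) = 4/1813.
Cross-multiplying, 4*147 = 588 < 1813 = 1*1813, so 4/1813 is smaller: the intermediate fraction 234/37 is closer to x than 19/3.

234/37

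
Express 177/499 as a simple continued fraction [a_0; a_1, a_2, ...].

[0; 2, 1, 4, 1, 1, 7, 2]

Run the Euclidean algorithm on 177 and 499; the successive quotients are the partial quotients a_0, a_1, ... (each step inverts the fractional part left over by the previous one):
  177 = 0*499 + 177, so a_0 = 0.
  499 = 2*177 + 145, so a_1 = 2.
  177 = 1*145 + 32, so a_2 = 1.
  145 = 4*32 + 17, so a_3 = 4.
  32 = 1*17 + 15, so a_4 = 1.
  17 = 1*15 + 2, so a_5 = 1.
  15 = 7*2 + 1, so a_6 = 7.
  2 = 2*1 + 0, so a_7 = 2.
The remainder reaches 0 after 8 divisions, so the expansion has 8 partial quotients, read off in order.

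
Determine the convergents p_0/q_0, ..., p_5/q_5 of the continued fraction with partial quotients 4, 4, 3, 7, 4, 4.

Using the convergent recurrence p_i = a_i*p_{i-1} + p_{i-2}, q_i = a_i*q_{i-1} + q_{i-2} with p_{-2}=0, p_{-1}=1, q_{-2}=1, q_{-1}=0:
  i=0: a_0=4, p_0 = 4*1 + 0 = 4, q_0 = 4*0 + 1 = 1.
  i=1: a_1=4, p_1 = 4*4 + 1 = 17, q_1 = 4*1 + 0 = 4.
  i=2: a_2=3, p_2 = 3*17 + 4 = 55, q_2 = 3*4 + 1 = 13.
  i=3: a_3=7, p_3 = 7*55 + 17 = 402, q_3 = 7*13 + 4 = 95.
  i=4: a_4=4, p_4 = 4*402 + 55 = 1663, q_4 = 4*95 + 13 = 393.
  i=5: a_5=4, p_5 = 4*1663 + 402 = 7054, q_5 = 4*393 + 95 = 1667.

4/1, 17/4, 55/13, 402/95, 1663/393, 7054/1667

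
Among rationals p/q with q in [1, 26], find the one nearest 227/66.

86/25

Expand x = 227/66 as a continued fraction with the Euclidean algorithm:
  227 = 3*66 + 29, so a_0 = 3.
  66 = 2*29 + 8, so a_1 = 2.
  29 = 3*8 + 5, so a_2 = 3.
  8 = 1*5 + 3, so a_3 = 1.
  5 = 1*3 + 2, so a_4 = 1.
  3 = 1*2 + 1, so a_5 = 1.
  2 = 2*1 + 0, so a_6 = 2.
so x = [3; 2, 3, 1, 1, 1, 2].
Convergents (p_i = a_i*p_{i-1} + p_{i-2}, q_i = a_i*q_{i-1} + q_{i-2} with p_{-2}=0, p_{-1}=1, q_{-2}=1, q_{-1}=0), until the denominator exceeds 26:
  i=0: a_0=3, p_0 = 3*1 + 0 = 3, q_0 = 3*0 + 1 = 1.
  i=1: a_1=2, p_1 = 2*3 + 1 = 7, q_1 = 2*1 + 0 = 2.
  i=2: a_2=3, p_2 = 3*7 + 3 = 24, q_2 = 3*2 + 1 = 7.
  i=3: a_3=1, p_3 = 1*24 + 7 = 31, q_3 = 1*7 + 2 = 9.
  i=4: a_4=1, p_4 = 1*31 + 24 = 55, q_4 = 1*9 + 7 = 16.
  i=5: a_5=1, p_5 = 1*55 + 31 = 86, q_5 = 1*16 + 9 = 25.
  i=6: a_6=2, p_6 = 2*86 + 55 = 227, q_6 = 2*25 + 16 = 66.
q_6 = 66 > 26, so the last convergent with denominator <= 26 is p_5/q_5 = 86/25.
The closest fraction with denominator <= 26 is either p_5/q_5 or the intermediate fraction (k*p_5 + p_4)/(k*q_5 + q_4) with the largest k >= 1 whose denominator stays <= 26; these approach x as k grows, and every other convergent or intermediate fraction in range is farther away.
Largest k: floor((26 - q_4)/q_5) = floor((26 - 16)/25) = 0.
Since k = 0, no intermediate fraction beyond p_5/q_5 has denominator <= 26, so the convergent 86/25 is the closest (its error is |227*25 - 86*66|/(66*25) = 1/1650).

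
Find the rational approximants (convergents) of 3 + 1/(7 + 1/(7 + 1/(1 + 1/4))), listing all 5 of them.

3/1, 22/7, 157/50, 179/57, 873/278

Using the convergent recurrence p_i = a_i*p_{i-1} + p_{i-2}, q_i = a_i*q_{i-1} + q_{i-2} with p_{-2}=0, p_{-1}=1, q_{-2}=1, q_{-1}=0:
  i=0: a_0=3, p_0 = 3*1 + 0 = 3, q_0 = 3*0 + 1 = 1.
  i=1: a_1=7, p_1 = 7*3 + 1 = 22, q_1 = 7*1 + 0 = 7.
  i=2: a_2=7, p_2 = 7*22 + 3 = 157, q_2 = 7*7 + 1 = 50.
  i=3: a_3=1, p_3 = 1*157 + 22 = 179, q_3 = 1*50 + 7 = 57.
  i=4: a_4=4, p_4 = 4*179 + 157 = 873, q_4 = 4*57 + 50 = 278.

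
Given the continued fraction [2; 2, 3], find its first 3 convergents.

Using the convergent recurrence p_i = a_i*p_{i-1} + p_{i-2}, q_i = a_i*q_{i-1} + q_{i-2} with p_{-2}=0, p_{-1}=1, q_{-2}=1, q_{-1}=0:
  i=0: a_0=2, p_0 = 2*1 + 0 = 2, q_0 = 2*0 + 1 = 1.
  i=1: a_1=2, p_1 = 2*2 + 1 = 5, q_1 = 2*1 + 0 = 2.
  i=2: a_2=3, p_2 = 3*5 + 2 = 17, q_2 = 3*2 + 1 = 7.

2/1, 5/2, 17/7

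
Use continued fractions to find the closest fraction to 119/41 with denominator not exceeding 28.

61/21

Expand x = 119/41 as a continued fraction with the Euclidean algorithm:
  119 = 2*41 + 37, so a_0 = 2.
  41 = 1*37 + 4, so a_1 = 1.
  37 = 9*4 + 1, so a_2 = 9.
  4 = 4*1 + 0, so a_3 = 4.
so x = [2; 1, 9, 4].
Convergents (p_i = a_i*p_{i-1} + p_{i-2}, q_i = a_i*q_{i-1} + q_{i-2} with p_{-2}=0, p_{-1}=1, q_{-2}=1, q_{-1}=0), until the denominator exceeds 28:
  i=0: a_0=2, p_0 = 2*1 + 0 = 2, q_0 = 2*0 + 1 = 1.
  i=1: a_1=1, p_1 = 1*2 + 1 = 3, q_1 = 1*1 + 0 = 1.
  i=2: a_2=9, p_2 = 9*3 + 2 = 29, q_2 = 9*1 + 1 = 10.
  i=3: a_3=4, p_3 = 4*29 + 3 = 119, q_3 = 4*10 + 1 = 41.
q_3 = 41 > 28, so the last convergent with denominator <= 28 is p_2/q_2 = 29/10.
The closest fraction with denominator <= 28 is either p_2/q_2 or the intermediate fraction (k*p_2 + p_1)/(k*q_2 + q_1) with the largest k >= 1 whose denominator stays <= 28; these approach x as k grows, and every other convergent or intermediate fraction in range is farther away.
Largest k: floor((28 - q_1)/q_2) = floor((28 - 1)/10) = 2.
That gives (2*29 + 3)/(2*10 + 1) = 61/21.
Compare the errors: |x - 29/10| = |119*10 - 29*41|/(41*10) = 1/410, and |x - 61/21| = |119*21 - 61*41|/(41*21) = 2/861.
Cross-multiplying, 2*410 = 820 < 861 = 1*861, so 2/861 is smaller: the intermediate fraction 61/21 is closer to x than 29/10.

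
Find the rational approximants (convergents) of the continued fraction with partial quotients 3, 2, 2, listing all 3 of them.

3/1, 7/2, 17/5

Using the convergent recurrence p_i = a_i*p_{i-1} + p_{i-2}, q_i = a_i*q_{i-1} + q_{i-2} with p_{-2}=0, p_{-1}=1, q_{-2}=1, q_{-1}=0:
  i=0: a_0=3, p_0 = 3*1 + 0 = 3, q_0 = 3*0 + 1 = 1.
  i=1: a_1=2, p_1 = 2*3 + 1 = 7, q_1 = 2*1 + 0 = 2.
  i=2: a_2=2, p_2 = 2*7 + 3 = 17, q_2 = 2*2 + 1 = 5.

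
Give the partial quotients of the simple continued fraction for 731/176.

[4; 6, 1, 1, 13]

Run the Euclidean algorithm on 731 and 176; the successive quotients are the partial quotients a_0, a_1, ... (each step inverts the fractional part left over by the previous one):
  731 = 4*176 + 27, so a_0 = 4.
  176 = 6*27 + 14, so a_1 = 6.
  27 = 1*14 + 13, so a_2 = 1.
  14 = 1*13 + 1, so a_3 = 1.
  13 = 13*1 + 0, so a_4 = 13.
The remainder reaches 0 after 5 divisions, so the expansion has 5 partial quotients, read off in order.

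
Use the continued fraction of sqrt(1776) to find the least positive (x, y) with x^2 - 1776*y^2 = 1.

First expand sqrt(1776) as a continued fraction. With x_i = (sqrt(1776) + m_i)/d_i and (m_0, d_0) = (0, 1): a_0 = floor(sqrt(1776)) = 42, since 42^2 = 1764 <= 1776 < 1849 = 43^2.
Iterate m_{i+1} = d_i*a_i - m_i, d_{i+1} = (1776 - m_{i+1}^2)/d_i, a_{i+1} = floor((a_0 + m_{i+1})/d_{i+1}):
  m_1 = 1*42 - 0 = 42, d_1 = (1776 - 42^2)/1 = 12/1 = 12, a_1 = floor((42 + 42)/12) = 7.
  m_2 = 12*7 - 42 = 42, d_2 = (1776 - 42^2)/12 = 12/12 = 1, a_2 = floor((42 + 42)/1) = 84.
  m_3 = 1*84 - 42 = 42, d_3 = (1776 - 42^2)/1 = 12/1 = 12: (m_3, d_3) = (m_1, d_1) = (42, 12), so from here the quotients repeat a_1, a_2; the period length is 2.
So sqrt(1776) = [42; (7, 84)] with period length k = 2.
k is even, so the fundamental solution of x^2 - 1776y^2 = 1 is (p_{k-1}, q_{k-1}) = (p_1, q_1); compute convergents through index 1.
Convergents (p_i = a_i*p_{i-1} + p_{i-2}, q_i = a_i*q_{i-1} + q_{i-2} with p_{-2}=0, p_{-1}=1, q_{-2}=1, q_{-1}=0):
  i=0: a_0=42, p_0 = 42*1 + 0 = 42, q_0 = 42*0 + 1 = 1.
  i=1: a_1=7, p_1 = 7*42 + 1 = 295, q_1 = 7*1 + 0 = 7.
Check: 295^2 - 1776*7^2 = 87025 - 87024 = 1, so (x, y) = (295, 7) solves the equation, and by the theorem it is the least positive solution.

(x, y) = (295, 7)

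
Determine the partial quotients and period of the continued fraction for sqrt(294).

Write x_i = (sqrt(294) + m_i)/d_i with (m_0, d_0) = (0, 1). a_0 = floor(sqrt(294)) = 17, since 17^2 = 289 <= 294 < 324 = 18^2.
Iterate m_{i+1} = d_i*a_i - m_i, d_{i+1} = (294 - m_{i+1}^2)/d_i, a_{i+1} = floor((a_0 + m_{i+1})/d_{i+1}):
  m_1 = 1*17 - 0 = 17, d_1 = (294 - 17^2)/1 = 5/1 = 5, a_1 = floor((17 + 17)/5) = 6.
  m_2 = 5*6 - 17 = 13, d_2 = (294 - 13^2)/5 = 125/5 = 25, a_2 = floor((17 + 13)/25) = 1.
  m_3 = 25*1 - 13 = 12, d_3 = (294 - 12^2)/25 = 150/25 = 6, a_3 = floor((17 + 12)/6) = 4.
  m_4 = 6*4 - 12 = 12, d_4 = (294 - 12^2)/6 = 150/6 = 25, a_4 = floor((17 + 12)/25) = 1.
  m_5 = 25*1 - 12 = 13, d_5 = (294 - 13^2)/25 = 125/25 = 5, a_5 = floor((17 + 13)/5) = 6.
  m_6 = 5*6 - 13 = 17, d_6 = (294 - 17^2)/5 = 5/5 = 1, a_6 = floor((17 + 17)/1) = 34.
  m_7 = 1*34 - 17 = 17, d_7 = (294 - 17^2)/1 = 5/1 = 5: (m_7, d_7) = (m_1, d_1) = (17, 5), so from here the quotients repeat a_1, ..., a_6; the period length is 6.
Hence the expansion of sqrt(294) is a_0 = 17 followed by the repeating block 6, 1, 4, 1, 6, 34 (period 6).

[17; (6, 1, 4, 1, 6, 34)]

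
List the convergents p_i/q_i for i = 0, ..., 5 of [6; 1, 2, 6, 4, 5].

Using the convergent recurrence p_i = a_i*p_{i-1} + p_{i-2}, q_i = a_i*q_{i-1} + q_{i-2} with p_{-2}=0, p_{-1}=1, q_{-2}=1, q_{-1}=0:
  i=0: a_0=6, p_0 = 6*1 + 0 = 6, q_0 = 6*0 + 1 = 1.
  i=1: a_1=1, p_1 = 1*6 + 1 = 7, q_1 = 1*1 + 0 = 1.
  i=2: a_2=2, p_2 = 2*7 + 6 = 20, q_2 = 2*1 + 1 = 3.
  i=3: a_3=6, p_3 = 6*20 + 7 = 127, q_3 = 6*3 + 1 = 19.
  i=4: a_4=4, p_4 = 4*127 + 20 = 528, q_4 = 4*19 + 3 = 79.
  i=5: a_5=5, p_5 = 5*528 + 127 = 2767, q_5 = 5*79 + 19 = 414.

6/1, 7/1, 20/3, 127/19, 528/79, 2767/414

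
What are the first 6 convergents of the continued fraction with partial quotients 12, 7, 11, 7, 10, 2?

Using the convergent recurrence p_i = a_i*p_{i-1} + p_{i-2}, q_i = a_i*q_{i-1} + q_{i-2} with p_{-2}=0, p_{-1}=1, q_{-2}=1, q_{-1}=0:
  i=0: a_0=12, p_0 = 12*1 + 0 = 12, q_0 = 12*0 + 1 = 1.
  i=1: a_1=7, p_1 = 7*12 + 1 = 85, q_1 = 7*1 + 0 = 7.
  i=2: a_2=11, p_2 = 11*85 + 12 = 947, q_2 = 11*7 + 1 = 78.
  i=3: a_3=7, p_3 = 7*947 + 85 = 6714, q_3 = 7*78 + 7 = 553.
  i=4: a_4=10, p_4 = 10*6714 + 947 = 68087, q_4 = 10*553 + 78 = 5608.
  i=5: a_5=2, p_5 = 2*68087 + 6714 = 142888, q_5 = 2*5608 + 553 = 11769.

12/1, 85/7, 947/78, 6714/553, 68087/5608, 142888/11769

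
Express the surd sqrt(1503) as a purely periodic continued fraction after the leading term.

Write x_i = (sqrt(1503) + m_i)/d_i with (m_0, d_0) = (0, 1). a_0 = floor(sqrt(1503)) = 38, since 38^2 = 1444 <= 1503 < 1521 = 39^2.
Iterate m_{i+1} = d_i*a_i - m_i, d_{i+1} = (1503 - m_{i+1}^2)/d_i, a_{i+1} = floor((a_0 + m_{i+1})/d_{i+1}):
  m_1 = 1*38 - 0 = 38, d_1 = (1503 - 38^2)/1 = 59/1 = 59, a_1 = floor((38 + 38)/59) = 1.
  m_2 = 59*1 - 38 = 21, d_2 = (1503 - 21^2)/59 = 1062/59 = 18, a_2 = floor((38 + 21)/18) = 3.
  m_3 = 18*3 - 21 = 33, d_3 = (1503 - 33^2)/18 = 414/18 = 23, a_3 = floor((38 + 33)/23) = 3.
  m_4 = 23*3 - 33 = 36, d_4 = (1503 - 36^2)/23 = 207/23 = 9, a_4 = floor((38 + 36)/9) = 8.
  m_5 = 9*8 - 36 = 36, d_5 = (1503 - 36^2)/9 = 207/9 = 23, a_5 = floor((38 + 36)/23) = 3.
  m_6 = 23*3 - 36 = 33, d_6 = (1503 - 33^2)/23 = 414/23 = 18, a_6 = floor((38 + 33)/18) = 3.
  m_7 = 18*3 - 33 = 21, d_7 = (1503 - 21^2)/18 = 1062/18 = 59, a_7 = floor((38 + 21)/59) = 1.
  m_8 = 59*1 - 21 = 38, d_8 = (1503 - 38^2)/59 = 59/59 = 1, a_8 = floor((38 + 38)/1) = 76.
  m_9 = 1*76 - 38 = 38, d_9 = (1503 - 38^2)/1 = 59/1 = 59: (m_9, d_9) = (m_1, d_1) = (38, 59), so from here the quotients repeat a_1, ..., a_8; the period length is 8.
Hence the expansion of sqrt(1503) is a_0 = 38 followed by the repeating block 1, 3, 3, 8, 3, 3, 1, 76 (period 8).

[38; (1, 3, 3, 8, 3, 3, 1, 76)]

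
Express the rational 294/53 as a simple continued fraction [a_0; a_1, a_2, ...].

[5; 1, 1, 4, 1, 4]

Run the Euclidean algorithm on 294 and 53; the successive quotients are the partial quotients a_0, a_1, ... (each step inverts the fractional part left over by the previous one):
  294 = 5*53 + 29, so a_0 = 5.
  53 = 1*29 + 24, so a_1 = 1.
  29 = 1*24 + 5, so a_2 = 1.
  24 = 4*5 + 4, so a_3 = 4.
  5 = 1*4 + 1, so a_4 = 1.
  4 = 4*1 + 0, so a_5 = 4.
The remainder reaches 0 after 6 divisions, so the expansion has 6 partial quotients, read off in order.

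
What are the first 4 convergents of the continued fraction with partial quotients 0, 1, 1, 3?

Using the convergent recurrence p_i = a_i*p_{i-1} + p_{i-2}, q_i = a_i*q_{i-1} + q_{i-2} with p_{-2}=0, p_{-1}=1, q_{-2}=1, q_{-1}=0:
  i=0: a_0=0, p_0 = 0*1 + 0 = 0, q_0 = 0*0 + 1 = 1.
  i=1: a_1=1, p_1 = 1*0 + 1 = 1, q_1 = 1*1 + 0 = 1.
  i=2: a_2=1, p_2 = 1*1 + 0 = 1, q_2 = 1*1 + 1 = 2.
  i=3: a_3=3, p_3 = 3*1 + 1 = 4, q_3 = 3*2 + 1 = 7.

0/1, 1/1, 1/2, 4/7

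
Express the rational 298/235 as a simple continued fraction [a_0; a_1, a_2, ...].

[1; 3, 1, 2, 1, 2, 2, 2]

Run the Euclidean algorithm on 298 and 235; the successive quotients are the partial quotients a_0, a_1, ... (each step inverts the fractional part left over by the previous one):
  298 = 1*235 + 63, so a_0 = 1.
  235 = 3*63 + 46, so a_1 = 3.
  63 = 1*46 + 17, so a_2 = 1.
  46 = 2*17 + 12, so a_3 = 2.
  17 = 1*12 + 5, so a_4 = 1.
  12 = 2*5 + 2, so a_5 = 2.
  5 = 2*2 + 1, so a_6 = 2.
  2 = 2*1 + 0, so a_7 = 2.
The remainder reaches 0 after 8 divisions, so the expansion has 8 partial quotients, read off in order.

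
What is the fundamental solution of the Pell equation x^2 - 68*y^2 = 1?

(x, y) = (33, 4)

First expand sqrt(68) as a continued fraction. With x_i = (sqrt(68) + m_i)/d_i and (m_0, d_0) = (0, 1): a_0 = floor(sqrt(68)) = 8, since 8^2 = 64 <= 68 < 81 = 9^2.
Iterate m_{i+1} = d_i*a_i - m_i, d_{i+1} = (68 - m_{i+1}^2)/d_i, a_{i+1} = floor((a_0 + m_{i+1})/d_{i+1}):
  m_1 = 1*8 - 0 = 8, d_1 = (68 - 8^2)/1 = 4/1 = 4, a_1 = floor((8 + 8)/4) = 4.
  m_2 = 4*4 - 8 = 8, d_2 = (68 - 8^2)/4 = 4/4 = 1, a_2 = floor((8 + 8)/1) = 16.
  m_3 = 1*16 - 8 = 8, d_3 = (68 - 8^2)/1 = 4/1 = 4: (m_3, d_3) = (m_1, d_1) = (8, 4), so from here the quotients repeat a_1, a_2; the period length is 2.
So sqrt(68) = [8; (4, 16)] with period length k = 2.
k is even, so the fundamental solution of x^2 - 68y^2 = 1 is (p_{k-1}, q_{k-1}) = (p_1, q_1); compute convergents through index 1.
Convergents (p_i = a_i*p_{i-1} + p_{i-2}, q_i = a_i*q_{i-1} + q_{i-2} with p_{-2}=0, p_{-1}=1, q_{-2}=1, q_{-1}=0):
  i=0: a_0=8, p_0 = 8*1 + 0 = 8, q_0 = 8*0 + 1 = 1.
  i=1: a_1=4, p_1 = 4*8 + 1 = 33, q_1 = 4*1 + 0 = 4.
Check: 33^2 - 68*4^2 = 1089 - 1088 = 1, so (x, y) = (33, 4) solves the equation, and by the theorem it is the least positive solution.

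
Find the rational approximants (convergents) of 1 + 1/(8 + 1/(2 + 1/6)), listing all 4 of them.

1/1, 9/8, 19/17, 123/110

Using the convergent recurrence p_i = a_i*p_{i-1} + p_{i-2}, q_i = a_i*q_{i-1} + q_{i-2} with p_{-2}=0, p_{-1}=1, q_{-2}=1, q_{-1}=0:
  i=0: a_0=1, p_0 = 1*1 + 0 = 1, q_0 = 1*0 + 1 = 1.
  i=1: a_1=8, p_1 = 8*1 + 1 = 9, q_1 = 8*1 + 0 = 8.
  i=2: a_2=2, p_2 = 2*9 + 1 = 19, q_2 = 2*8 + 1 = 17.
  i=3: a_3=6, p_3 = 6*19 + 9 = 123, q_3 = 6*17 + 8 = 110.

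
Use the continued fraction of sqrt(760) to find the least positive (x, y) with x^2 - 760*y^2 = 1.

(x, y) = (52021, 1887)

First expand sqrt(760) as a continued fraction. With x_i = (sqrt(760) + m_i)/d_i and (m_0, d_0) = (0, 1): a_0 = floor(sqrt(760)) = 27, since 27^2 = 729 <= 760 < 784 = 28^2.
Iterate m_{i+1} = d_i*a_i - m_i, d_{i+1} = (760 - m_{i+1}^2)/d_i, a_{i+1} = floor((a_0 + m_{i+1})/d_{i+1}):
  m_1 = 1*27 - 0 = 27, d_1 = (760 - 27^2)/1 = 31/1 = 31, a_1 = floor((27 + 27)/31) = 1.
  m_2 = 31*1 - 27 = 4, d_2 = (760 - 4^2)/31 = 744/31 = 24, a_2 = floor((27 + 4)/24) = 1.
  m_3 = 24*1 - 4 = 20, d_3 = (760 - 20^2)/24 = 360/24 = 15, a_3 = floor((27 + 20)/15) = 3.
  m_4 = 15*3 - 20 = 25, d_4 = (760 - 25^2)/15 = 135/15 = 9, a_4 = floor((27 + 25)/9) = 5.
  m_5 = 9*5 - 25 = 20, d_5 = (760 - 20^2)/9 = 360/9 = 40, a_5 = floor((27 + 20)/40) = 1.
  m_6 = 40*1 - 20 = 20, d_6 = (760 - 20^2)/40 = 360/40 = 9, a_6 = floor((27 + 20)/9) = 5.
  m_7 = 9*5 - 20 = 25, d_7 = (760 - 25^2)/9 = 135/9 = 15, a_7 = floor((27 + 25)/15) = 3.
  m_8 = 15*3 - 25 = 20, d_8 = (760 - 20^2)/15 = 360/15 = 24, a_8 = floor((27 + 20)/24) = 1.
  m_9 = 24*1 - 20 = 4, d_9 = (760 - 4^2)/24 = 744/24 = 31, a_9 = floor((27 + 4)/31) = 1.
  m_10 = 31*1 - 4 = 27, d_10 = (760 - 27^2)/31 = 31/31 = 1, a_10 = floor((27 + 27)/1) = 54.
  m_11 = 1*54 - 27 = 27, d_11 = (760 - 27^2)/1 = 31/1 = 31: (m_11, d_11) = (m_1, d_1) = (27, 31), so from here the quotients repeat a_1, ..., a_10; the period length is 10.
So sqrt(760) = [27; (1, 1, 3, 5, 1, 5, 3, 1, 1, 54)] with period length k = 10.
k is even, so the fundamental solution of x^2 - 760y^2 = 1 is (p_{k-1}, q_{k-1}) = (p_9, q_9); compute convergents through index 9.
Convergents (p_i = a_i*p_{i-1} + p_{i-2}, q_i = a_i*q_{i-1} + q_{i-2} with p_{-2}=0, p_{-1}=1, q_{-2}=1, q_{-1}=0):
  i=0: a_0=27, p_0 = 27*1 + 0 = 27, q_0 = 27*0 + 1 = 1.
  i=1: a_1=1, p_1 = 1*27 + 1 = 28, q_1 = 1*1 + 0 = 1.
  i=2: a_2=1, p_2 = 1*28 + 27 = 55, q_2 = 1*1 + 1 = 2.
  i=3: a_3=3, p_3 = 3*55 + 28 = 193, q_3 = 3*2 + 1 = 7.
  i=4: a_4=5, p_4 = 5*193 + 55 = 1020, q_4 = 5*7 + 2 = 37.
  i=5: a_5=1, p_5 = 1*1020 + 193 = 1213, q_5 = 1*37 + 7 = 44.
  i=6: a_6=5, p_6 = 5*1213 + 1020 = 7085, q_6 = 5*44 + 37 = 257.
  i=7: a_7=3, p_7 = 3*7085 + 1213 = 22468, q_7 = 3*257 + 44 = 815.
  i=8: a_8=1, p_8 = 1*22468 + 7085 = 29553, q_8 = 1*815 + 257 = 1072.
  i=9: a_9=1, p_9 = 1*29553 + 22468 = 52021, q_9 = 1*1072 + 815 = 1887.
Check: 52021^2 - 760*1887^2 = 2706184441 - 2706184440 = 1, so (x, y) = (52021, 1887) solves the equation, and by the theorem it is the least positive solution.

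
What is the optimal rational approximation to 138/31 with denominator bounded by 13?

Expand x = 138/31 as a continued fraction with the Euclidean algorithm:
  138 = 4*31 + 14, so a_0 = 4.
  31 = 2*14 + 3, so a_1 = 2.
  14 = 4*3 + 2, so a_2 = 4.
  3 = 1*2 + 1, so a_3 = 1.
  2 = 2*1 + 0, so a_4 = 2.
so x = [4; 2, 4, 1, 2].
Convergents (p_i = a_i*p_{i-1} + p_{i-2}, q_i = a_i*q_{i-1} + q_{i-2} with p_{-2}=0, p_{-1}=1, q_{-2}=1, q_{-1}=0), until the denominator exceeds 13:
  i=0: a_0=4, p_0 = 4*1 + 0 = 4, q_0 = 4*0 + 1 = 1.
  i=1: a_1=2, p_1 = 2*4 + 1 = 9, q_1 = 2*1 + 0 = 2.
  i=2: a_2=4, p_2 = 4*9 + 4 = 40, q_2 = 4*2 + 1 = 9.
  i=3: a_3=1, p_3 = 1*40 + 9 = 49, q_3 = 1*9 + 2 = 11.
  i=4: a_4=2, p_4 = 2*49 + 40 = 138, q_4 = 2*11 + 9 = 31.
q_4 = 31 > 13, so the last convergent with denominator <= 13 is p_3/q_3 = 49/11.
The closest fraction with denominator <= 13 is either p_3/q_3 or the intermediate fraction (k*p_3 + p_2)/(k*q_3 + q_2) with the largest k >= 1 whose denominator stays <= 13; these approach x as k grows, and every other convergent or intermediate fraction in range is farther away.
Largest k: floor((13 - q_2)/q_3) = floor((13 - 9)/11) = 0.
Since k = 0, no intermediate fraction beyond p_3/q_3 has denominator <= 13, so the convergent 49/11 is the closest (its error is |138*11 - 49*31|/(31*11) = 1/341).

49/11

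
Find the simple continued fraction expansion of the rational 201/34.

Run the Euclidean algorithm on 201 and 34; the successive quotients are the partial quotients a_0, a_1, ... (each step inverts the fractional part left over by the previous one):
  201 = 5*34 + 31, so a_0 = 5.
  34 = 1*31 + 3, so a_1 = 1.
  31 = 10*3 + 1, so a_2 = 10.
  3 = 3*1 + 0, so a_3 = 3.
The remainder reaches 0 after 4 divisions, so the expansion has 4 partial quotients, read off in order.

[5; 1, 10, 3]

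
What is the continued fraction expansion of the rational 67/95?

Run the Euclidean algorithm on 67 and 95; the successive quotients are the partial quotients a_0, a_1, ... (each step inverts the fractional part left over by the previous one):
  67 = 0*95 + 67, so a_0 = 0.
  95 = 1*67 + 28, so a_1 = 1.
  67 = 2*28 + 11, so a_2 = 2.
  28 = 2*11 + 6, so a_3 = 2.
  11 = 1*6 + 5, so a_4 = 1.
  6 = 1*5 + 1, so a_5 = 1.
  5 = 5*1 + 0, so a_6 = 5.
The remainder reaches 0 after 7 divisions, so the expansion has 7 partial quotients, read off in order.

[0; 1, 2, 2, 1, 1, 5]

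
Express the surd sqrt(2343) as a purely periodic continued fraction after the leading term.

[48; (2, 2, 8, 2, 2, 96)]

Write x_i = (sqrt(2343) + m_i)/d_i with (m_0, d_0) = (0, 1). a_0 = floor(sqrt(2343)) = 48, since 48^2 = 2304 <= 2343 < 2401 = 49^2.
Iterate m_{i+1} = d_i*a_i - m_i, d_{i+1} = (2343 - m_{i+1}^2)/d_i, a_{i+1} = floor((a_0 + m_{i+1})/d_{i+1}):
  m_1 = 1*48 - 0 = 48, d_1 = (2343 - 48^2)/1 = 39/1 = 39, a_1 = floor((48 + 48)/39) = 2.
  m_2 = 39*2 - 48 = 30, d_2 = (2343 - 30^2)/39 = 1443/39 = 37, a_2 = floor((48 + 30)/37) = 2.
  m_3 = 37*2 - 30 = 44, d_3 = (2343 - 44^2)/37 = 407/37 = 11, a_3 = floor((48 + 44)/11) = 8.
  m_4 = 11*8 - 44 = 44, d_4 = (2343 - 44^2)/11 = 407/11 = 37, a_4 = floor((48 + 44)/37) = 2.
  m_5 = 37*2 - 44 = 30, d_5 = (2343 - 30^2)/37 = 1443/37 = 39, a_5 = floor((48 + 30)/39) = 2.
  m_6 = 39*2 - 30 = 48, d_6 = (2343 - 48^2)/39 = 39/39 = 1, a_6 = floor((48 + 48)/1) = 96.
  m_7 = 1*96 - 48 = 48, d_7 = (2343 - 48^2)/1 = 39/1 = 39: (m_7, d_7) = (m_1, d_1) = (48, 39), so from here the quotients repeat a_1, ..., a_6; the period length is 6.
Hence the expansion of sqrt(2343) is a_0 = 48 followed by the repeating block 2, 2, 8, 2, 2, 96 (period 6).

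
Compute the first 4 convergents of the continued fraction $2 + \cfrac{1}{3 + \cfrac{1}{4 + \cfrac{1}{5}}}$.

Using the convergent recurrence p_i = a_i*p_{i-1} + p_{i-2}, q_i = a_i*q_{i-1} + q_{i-2} with p_{-2}=0, p_{-1}=1, q_{-2}=1, q_{-1}=0:
  i=0: a_0=2, p_0 = 2*1 + 0 = 2, q_0 = 2*0 + 1 = 1.
  i=1: a_1=3, p_1 = 3*2 + 1 = 7, q_1 = 3*1 + 0 = 3.
  i=2: a_2=4, p_2 = 4*7 + 2 = 30, q_2 = 4*3 + 1 = 13.
  i=3: a_3=5, p_3 = 5*30 + 7 = 157, q_3 = 5*13 + 3 = 68.

2/1, 7/3, 30/13, 157/68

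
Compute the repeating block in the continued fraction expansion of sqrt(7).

[2; (1, 1, 1, 4)]

Write x_i = (sqrt(7) + m_i)/d_i with (m_0, d_0) = (0, 1). a_0 = floor(sqrt(7)) = 2, since 2^2 = 4 <= 7 < 9 = 3^2.
Iterate m_{i+1} = d_i*a_i - m_i, d_{i+1} = (7 - m_{i+1}^2)/d_i, a_{i+1} = floor((a_0 + m_{i+1})/d_{i+1}):
  m_1 = 1*2 - 0 = 2, d_1 = (7 - 2^2)/1 = 3/1 = 3, a_1 = floor((2 + 2)/3) = 1.
  m_2 = 3*1 - 2 = 1, d_2 = (7 - 1^2)/3 = 6/3 = 2, a_2 = floor((2 + 1)/2) = 1.
  m_3 = 2*1 - 1 = 1, d_3 = (7 - 1^2)/2 = 6/2 = 3, a_3 = floor((2 + 1)/3) = 1.
  m_4 = 3*1 - 1 = 2, d_4 = (7 - 2^2)/3 = 3/3 = 1, a_4 = floor((2 + 2)/1) = 4.
  m_5 = 1*4 - 2 = 2, d_5 = (7 - 2^2)/1 = 3/1 = 3: (m_5, d_5) = (m_1, d_1) = (2, 3), so from here the quotients repeat a_1, ..., a_4; the period length is 4.
Hence the expansion of sqrt(7) is a_0 = 2 followed by the repeating block 1, 1, 1, 4 (period 4).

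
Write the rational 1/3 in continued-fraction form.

Run the Euclidean algorithm on 1 and 3; the successive quotients are the partial quotients a_0, a_1, ... (each step inverts the fractional part left over by the previous one):
  1 = 0*3 + 1, so a_0 = 0.
  3 = 3*1 + 0, so a_1 = 3.
The remainder reaches 0 after 2 divisions, so the expansion has 2 partial quotients, read off in order.

[0; 3]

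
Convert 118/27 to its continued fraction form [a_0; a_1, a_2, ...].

[4; 2, 1, 2, 3]

Run the Euclidean algorithm on 118 and 27; the successive quotients are the partial quotients a_0, a_1, ... (each step inverts the fractional part left over by the previous one):
  118 = 4*27 + 10, so a_0 = 4.
  27 = 2*10 + 7, so a_1 = 2.
  10 = 1*7 + 3, so a_2 = 1.
  7 = 2*3 + 1, so a_3 = 2.
  3 = 3*1 + 0, so a_4 = 3.
The remainder reaches 0 after 5 divisions, so the expansion has 5 partial quotients, read off in order.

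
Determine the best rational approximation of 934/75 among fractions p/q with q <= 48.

523/42

Expand x = 934/75 as a continued fraction with the Euclidean algorithm:
  934 = 12*75 + 34, so a_0 = 12.
  75 = 2*34 + 7, so a_1 = 2.
  34 = 4*7 + 6, so a_2 = 4.
  7 = 1*6 + 1, so a_3 = 1.
  6 = 6*1 + 0, so a_4 = 6.
so x = [12; 2, 4, 1, 6].
Convergents (p_i = a_i*p_{i-1} + p_{i-2}, q_i = a_i*q_{i-1} + q_{i-2} with p_{-2}=0, p_{-1}=1, q_{-2}=1, q_{-1}=0), until the denominator exceeds 48:
  i=0: a_0=12, p_0 = 12*1 + 0 = 12, q_0 = 12*0 + 1 = 1.
  i=1: a_1=2, p_1 = 2*12 + 1 = 25, q_1 = 2*1 + 0 = 2.
  i=2: a_2=4, p_2 = 4*25 + 12 = 112, q_2 = 4*2 + 1 = 9.
  i=3: a_3=1, p_3 = 1*112 + 25 = 137, q_3 = 1*9 + 2 = 11.
  i=4: a_4=6, p_4 = 6*137 + 112 = 934, q_4 = 6*11 + 9 = 75.
q_4 = 75 > 48, so the last convergent with denominator <= 48 is p_3/q_3 = 137/11.
The closest fraction with denominator <= 48 is either p_3/q_3 or the intermediate fraction (k*p_3 + p_2)/(k*q_3 + q_2) with the largest k >= 1 whose denominator stays <= 48; these approach x as k grows, and every other convergent or intermediate fraction in range is farther away.
Largest k: floor((48 - q_2)/q_3) = floor((48 - 9)/11) = 3.
That gives (3*137 + 112)/(3*11 + 9) = 523/42.
Compare the errors: |x - 137/11| = |934*11 - 137*75|/(75*11) = 1/825, and |x - 523/42| = |934*42 - 523*75|/(75*42) = 3/3150.
Cross-multiplying, 3*825 = 2475 < 3150 = 1*3150, so 3/3150 is smaller: the intermediate fraction 523/42 is closer to x than 137/11.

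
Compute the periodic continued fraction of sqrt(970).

[31; (6, 1, 9, 1, 1, 9, 1, 6, 62)]

Write x_i = (sqrt(970) + m_i)/d_i with (m_0, d_0) = (0, 1). a_0 = floor(sqrt(970)) = 31, since 31^2 = 961 <= 970 < 1024 = 32^2.
Iterate m_{i+1} = d_i*a_i - m_i, d_{i+1} = (970 - m_{i+1}^2)/d_i, a_{i+1} = floor((a_0 + m_{i+1})/d_{i+1}):
  m_1 = 1*31 - 0 = 31, d_1 = (970 - 31^2)/1 = 9/1 = 9, a_1 = floor((31 + 31)/9) = 6.
  m_2 = 9*6 - 31 = 23, d_2 = (970 - 23^2)/9 = 441/9 = 49, a_2 = floor((31 + 23)/49) = 1.
  m_3 = 49*1 - 23 = 26, d_3 = (970 - 26^2)/49 = 294/49 = 6, a_3 = floor((31 + 26)/6) = 9.
  m_4 = 6*9 - 26 = 28, d_4 = (970 - 28^2)/6 = 186/6 = 31, a_4 = floor((31 + 28)/31) = 1.
  m_5 = 31*1 - 28 = 3, d_5 = (970 - 3^2)/31 = 961/31 = 31, a_5 = floor((31 + 3)/31) = 1.
  m_6 = 31*1 - 3 = 28, d_6 = (970 - 28^2)/31 = 186/31 = 6, a_6 = floor((31 + 28)/6) = 9.
  m_7 = 6*9 - 28 = 26, d_7 = (970 - 26^2)/6 = 294/6 = 49, a_7 = floor((31 + 26)/49) = 1.
  m_8 = 49*1 - 26 = 23, d_8 = (970 - 23^2)/49 = 441/49 = 9, a_8 = floor((31 + 23)/9) = 6.
  m_9 = 9*6 - 23 = 31, d_9 = (970 - 31^2)/9 = 9/9 = 1, a_9 = floor((31 + 31)/1) = 62.
  m_10 = 1*62 - 31 = 31, d_10 = (970 - 31^2)/1 = 9/1 = 9: (m_10, d_10) = (m_1, d_1) = (31, 9), so from here the quotients repeat a_1, ..., a_9; the period length is 9.
Hence the expansion of sqrt(970) is a_0 = 31 followed by the repeating block 6, 1, 9, 1, 1, 9, 1, 6, 62 (period 9).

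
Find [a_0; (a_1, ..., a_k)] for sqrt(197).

Write x_i = (sqrt(197) + m_i)/d_i with (m_0, d_0) = (0, 1). a_0 = floor(sqrt(197)) = 14, since 14^2 = 196 <= 197 < 225 = 15^2.
Iterate m_{i+1} = d_i*a_i - m_i, d_{i+1} = (197 - m_{i+1}^2)/d_i, a_{i+1} = floor((a_0 + m_{i+1})/d_{i+1}):
  m_1 = 1*14 - 0 = 14, d_1 = (197 - 14^2)/1 = 1/1 = 1, a_1 = floor((14 + 14)/1) = 28.
  m_2 = 1*28 - 14 = 14, d_2 = (197 - 14^2)/1 = 1/1 = 1: (m_2, d_2) = (m_1, d_1) = (14, 1), so from here the quotient a_1 repeats; the period length is 1.
Hence the expansion of sqrt(197) is a_0 = 14 followed by the repeating block 28 (period 1).

[14; (28)]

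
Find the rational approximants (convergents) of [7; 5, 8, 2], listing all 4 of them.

Using the convergent recurrence p_i = a_i*p_{i-1} + p_{i-2}, q_i = a_i*q_{i-1} + q_{i-2} with p_{-2}=0, p_{-1}=1, q_{-2}=1, q_{-1}=0:
  i=0: a_0=7, p_0 = 7*1 + 0 = 7, q_0 = 7*0 + 1 = 1.
  i=1: a_1=5, p_1 = 5*7 + 1 = 36, q_1 = 5*1 + 0 = 5.
  i=2: a_2=8, p_2 = 8*36 + 7 = 295, q_2 = 8*5 + 1 = 41.
  i=3: a_3=2, p_3 = 2*295 + 36 = 626, q_3 = 2*41 + 5 = 87.

7/1, 36/5, 295/41, 626/87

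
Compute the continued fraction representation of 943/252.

[3; 1, 2, 1, 7, 8]

Run the Euclidean algorithm on 943 and 252; the successive quotients are the partial quotients a_0, a_1, ... (each step inverts the fractional part left over by the previous one):
  943 = 3*252 + 187, so a_0 = 3.
  252 = 1*187 + 65, so a_1 = 1.
  187 = 2*65 + 57, so a_2 = 2.
  65 = 1*57 + 8, so a_3 = 1.
  57 = 7*8 + 1, so a_4 = 7.
  8 = 8*1 + 0, so a_5 = 8.
The remainder reaches 0 after 6 divisions, so the expansion has 6 partial quotients, read off in order.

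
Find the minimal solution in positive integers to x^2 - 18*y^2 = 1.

First expand sqrt(18) as a continued fraction. With x_i = (sqrt(18) + m_i)/d_i and (m_0, d_0) = (0, 1): a_0 = floor(sqrt(18)) = 4, since 4^2 = 16 <= 18 < 25 = 5^2.
Iterate m_{i+1} = d_i*a_i - m_i, d_{i+1} = (18 - m_{i+1}^2)/d_i, a_{i+1} = floor((a_0 + m_{i+1})/d_{i+1}):
  m_1 = 1*4 - 0 = 4, d_1 = (18 - 4^2)/1 = 2/1 = 2, a_1 = floor((4 + 4)/2) = 4.
  m_2 = 2*4 - 4 = 4, d_2 = (18 - 4^2)/2 = 2/2 = 1, a_2 = floor((4 + 4)/1) = 8.
  m_3 = 1*8 - 4 = 4, d_3 = (18 - 4^2)/1 = 2/1 = 2: (m_3, d_3) = (m_1, d_1) = (4, 2), so from here the quotients repeat a_1, a_2; the period length is 2.
So sqrt(18) = [4; (4, 8)] with period length k = 2.
k is even, so the fundamental solution of x^2 - 18y^2 = 1 is (p_{k-1}, q_{k-1}) = (p_1, q_1); compute convergents through index 1.
Convergents (p_i = a_i*p_{i-1} + p_{i-2}, q_i = a_i*q_{i-1} + q_{i-2} with p_{-2}=0, p_{-1}=1, q_{-2}=1, q_{-1}=0):
  i=0: a_0=4, p_0 = 4*1 + 0 = 4, q_0 = 4*0 + 1 = 1.
  i=1: a_1=4, p_1 = 4*4 + 1 = 17, q_1 = 4*1 + 0 = 4.
Check: 17^2 - 18*4^2 = 289 - 288 = 1, so (x, y) = (17, 4) solves the equation, and by the theorem it is the least positive solution.

(x, y) = (17, 4)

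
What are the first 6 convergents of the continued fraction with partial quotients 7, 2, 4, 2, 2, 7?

7/1, 15/2, 67/9, 149/20, 365/49, 2704/363

Using the convergent recurrence p_i = a_i*p_{i-1} + p_{i-2}, q_i = a_i*q_{i-1} + q_{i-2} with p_{-2}=0, p_{-1}=1, q_{-2}=1, q_{-1}=0:
  i=0: a_0=7, p_0 = 7*1 + 0 = 7, q_0 = 7*0 + 1 = 1.
  i=1: a_1=2, p_1 = 2*7 + 1 = 15, q_1 = 2*1 + 0 = 2.
  i=2: a_2=4, p_2 = 4*15 + 7 = 67, q_2 = 4*2 + 1 = 9.
  i=3: a_3=2, p_3 = 2*67 + 15 = 149, q_3 = 2*9 + 2 = 20.
  i=4: a_4=2, p_4 = 2*149 + 67 = 365, q_4 = 2*20 + 9 = 49.
  i=5: a_5=7, p_5 = 7*365 + 149 = 2704, q_5 = 7*49 + 20 = 363.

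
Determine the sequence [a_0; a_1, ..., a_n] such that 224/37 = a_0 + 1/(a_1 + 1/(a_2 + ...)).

Run the Euclidean algorithm on 224 and 37; the successive quotients are the partial quotients a_0, a_1, ... (each step inverts the fractional part left over by the previous one):
  224 = 6*37 + 2, so a_0 = 6.
  37 = 18*2 + 1, so a_1 = 18.
  2 = 2*1 + 0, so a_2 = 2.
The remainder reaches 0 after 3 divisions, so the expansion has 3 partial quotients, read off in order.

[6; 18, 2]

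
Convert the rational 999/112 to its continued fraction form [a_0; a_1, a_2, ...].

[8; 1, 11, 2, 4]

Run the Euclidean algorithm on 999 and 112; the successive quotients are the partial quotients a_0, a_1, ... (each step inverts the fractional part left over by the previous one):
  999 = 8*112 + 103, so a_0 = 8.
  112 = 1*103 + 9, so a_1 = 1.
  103 = 11*9 + 4, so a_2 = 11.
  9 = 2*4 + 1, so a_3 = 2.
  4 = 4*1 + 0, so a_4 = 4.
The remainder reaches 0 after 5 divisions, so the expansion has 5 partial quotients, read off in order.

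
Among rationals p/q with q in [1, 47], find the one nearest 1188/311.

Expand x = 1188/311 as a continued fraction with the Euclidean algorithm:
  1188 = 3*311 + 255, so a_0 = 3.
  311 = 1*255 + 56, so a_1 = 1.
  255 = 4*56 + 31, so a_2 = 4.
  56 = 1*31 + 25, so a_3 = 1.
  31 = 1*25 + 6, so a_4 = 1.
  25 = 4*6 + 1, so a_5 = 4.
  6 = 6*1 + 0, so a_6 = 6.
so x = [3; 1, 4, 1, 1, 4, 6].
Convergents (p_i = a_i*p_{i-1} + p_{i-2}, q_i = a_i*q_{i-1} + q_{i-2} with p_{-2}=0, p_{-1}=1, q_{-2}=1, q_{-1}=0), until the denominator exceeds 47:
  i=0: a_0=3, p_0 = 3*1 + 0 = 3, q_0 = 3*0 + 1 = 1.
  i=1: a_1=1, p_1 = 1*3 + 1 = 4, q_1 = 1*1 + 0 = 1.
  i=2: a_2=4, p_2 = 4*4 + 3 = 19, q_2 = 4*1 + 1 = 5.
  i=3: a_3=1, p_3 = 1*19 + 4 = 23, q_3 = 1*5 + 1 = 6.
  i=4: a_4=1, p_4 = 1*23 + 19 = 42, q_4 = 1*6 + 5 = 11.
  i=5: a_5=4, p_5 = 4*42 + 23 = 191, q_5 = 4*11 + 6 = 50.
q_5 = 50 > 47, so the last convergent with denominator <= 47 is p_4/q_4 = 42/11.
The closest fraction with denominator <= 47 is either p_4/q_4 or the intermediate fraction (k*p_4 + p_3)/(k*q_4 + q_3) with the largest k >= 1 whose denominator stays <= 47; these approach x as k grows, and every other convergent or intermediate fraction in range is farther away.
Largest k: floor((47 - q_3)/q_4) = floor((47 - 6)/11) = 3.
That gives (3*42 + 23)/(3*11 + 6) = 149/39.
Compare the errors: |x - 42/11| = |1188*11 - 42*311|/(311*11) = 6/3421, and |x - 149/39| = |1188*39 - 149*311|/(311*39) = 7/12129.
Cross-multiplying, 7*3421 = 23947 < 72774 = 6*12129, so 7/12129 is smaller: the intermediate fraction 149/39 is closer to x than 42/11.

149/39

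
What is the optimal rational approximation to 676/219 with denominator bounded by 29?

Expand x = 676/219 as a continued fraction with the Euclidean algorithm:
  676 = 3*219 + 19, so a_0 = 3.
  219 = 11*19 + 10, so a_1 = 11.
  19 = 1*10 + 9, so a_2 = 1.
  10 = 1*9 + 1, so a_3 = 1.
  9 = 9*1 + 0, so a_4 = 9.
so x = [3; 11, 1, 1, 9].
Convergents (p_i = a_i*p_{i-1} + p_{i-2}, q_i = a_i*q_{i-1} + q_{i-2} with p_{-2}=0, p_{-1}=1, q_{-2}=1, q_{-1}=0), until the denominator exceeds 29:
  i=0: a_0=3, p_0 = 3*1 + 0 = 3, q_0 = 3*0 + 1 = 1.
  i=1: a_1=11, p_1 = 11*3 + 1 = 34, q_1 = 11*1 + 0 = 11.
  i=2: a_2=1, p_2 = 1*34 + 3 = 37, q_2 = 1*11 + 1 = 12.
  i=3: a_3=1, p_3 = 1*37 + 34 = 71, q_3 = 1*12 + 11 = 23.
  i=4: a_4=9, p_4 = 9*71 + 37 = 676, q_4 = 9*23 + 12 = 219.
q_4 = 219 > 29, so the last convergent with denominator <= 29 is p_3/q_3 = 71/23.
The closest fraction with denominator <= 29 is either p_3/q_3 or the intermediate fraction (k*p_3 + p_2)/(k*q_3 + q_2) with the largest k >= 1 whose denominator stays <= 29; these approach x as k grows, and every other convergent or intermediate fraction in range is farther away.
Largest k: floor((29 - q_2)/q_3) = floor((29 - 12)/23) = 0.
Since k = 0, no intermediate fraction beyond p_3/q_3 has denominator <= 29, so the convergent 71/23 is the closest (its error is |676*23 - 71*219|/(219*23) = 1/5037).

71/23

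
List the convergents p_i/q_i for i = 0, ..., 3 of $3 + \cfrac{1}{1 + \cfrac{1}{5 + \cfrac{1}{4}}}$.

Using the convergent recurrence p_i = a_i*p_{i-1} + p_{i-2}, q_i = a_i*q_{i-1} + q_{i-2} with p_{-2}=0, p_{-1}=1, q_{-2}=1, q_{-1}=0:
  i=0: a_0=3, p_0 = 3*1 + 0 = 3, q_0 = 3*0 + 1 = 1.
  i=1: a_1=1, p_1 = 1*3 + 1 = 4, q_1 = 1*1 + 0 = 1.
  i=2: a_2=5, p_2 = 5*4 + 3 = 23, q_2 = 5*1 + 1 = 6.
  i=3: a_3=4, p_3 = 4*23 + 4 = 96, q_3 = 4*6 + 1 = 25.

3/1, 4/1, 23/6, 96/25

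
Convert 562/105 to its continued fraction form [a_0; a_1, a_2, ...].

Run the Euclidean algorithm on 562 and 105; the successive quotients are the partial quotients a_0, a_1, ... (each step inverts the fractional part left over by the previous one):
  562 = 5*105 + 37, so a_0 = 5.
  105 = 2*37 + 31, so a_1 = 2.
  37 = 1*31 + 6, so a_2 = 1.
  31 = 5*6 + 1, so a_3 = 5.
  6 = 6*1 + 0, so a_4 = 6.
The remainder reaches 0 after 5 divisions, so the expansion has 5 partial quotients, read off in order.

[5; 2, 1, 5, 6]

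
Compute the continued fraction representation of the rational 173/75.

Run the Euclidean algorithm on 173 and 75; the successive quotients are the partial quotients a_0, a_1, ... (each step inverts the fractional part left over by the previous one):
  173 = 2*75 + 23, so a_0 = 2.
  75 = 3*23 + 6, so a_1 = 3.
  23 = 3*6 + 5, so a_2 = 3.
  6 = 1*5 + 1, so a_3 = 1.
  5 = 5*1 + 0, so a_4 = 5.
The remainder reaches 0 after 5 divisions, so the expansion has 5 partial quotients, read off in order.

[2; 3, 3, 1, 5]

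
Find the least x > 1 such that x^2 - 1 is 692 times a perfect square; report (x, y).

(x, y) = (2499849, 95030)

First expand sqrt(692) as a continued fraction. With x_i = (sqrt(692) + m_i)/d_i and (m_0, d_0) = (0, 1): a_0 = floor(sqrt(692)) = 26, since 26^2 = 676 <= 692 < 729 = 27^2.
Iterate m_{i+1} = d_i*a_i - m_i, d_{i+1} = (692 - m_{i+1}^2)/d_i, a_{i+1} = floor((a_0 + m_{i+1})/d_{i+1}):
  m_1 = 1*26 - 0 = 26, d_1 = (692 - 26^2)/1 = 16/1 = 16, a_1 = floor((26 + 26)/16) = 3.
  m_2 = 16*3 - 26 = 22, d_2 = (692 - 22^2)/16 = 208/16 = 13, a_2 = floor((26 + 22)/13) = 3.
  m_3 = 13*3 - 22 = 17, d_3 = (692 - 17^2)/13 = 403/13 = 31, a_3 = floor((26 + 17)/31) = 1.
  m_4 = 31*1 - 17 = 14, d_4 = (692 - 14^2)/31 = 496/31 = 16, a_4 = floor((26 + 14)/16) = 2.
  m_5 = 16*2 - 14 = 18, d_5 = (692 - 18^2)/16 = 368/16 = 23, a_5 = floor((26 + 18)/23) = 1.
  m_6 = 23*1 - 18 = 5, d_6 = (692 - 5^2)/23 = 667/23 = 29, a_6 = floor((26 + 5)/29) = 1.
  m_7 = 29*1 - 5 = 24, d_7 = (692 - 24^2)/29 = 116/29 = 4, a_7 = floor((26 + 24)/4) = 12.
  m_8 = 4*12 - 24 = 24, d_8 = (692 - 24^2)/4 = 116/4 = 29, a_8 = floor((26 + 24)/29) = 1.
  m_9 = 29*1 - 24 = 5, d_9 = (692 - 5^2)/29 = 667/29 = 23, a_9 = floor((26 + 5)/23) = 1.
  m_10 = 23*1 - 5 = 18, d_10 = (692 - 18^2)/23 = 368/23 = 16, a_10 = floor((26 + 18)/16) = 2.
  m_11 = 16*2 - 18 = 14, d_11 = (692 - 14^2)/16 = 496/16 = 31, a_11 = floor((26 + 14)/31) = 1.
  m_12 = 31*1 - 14 = 17, d_12 = (692 - 17^2)/31 = 403/31 = 13, a_12 = floor((26 + 17)/13) = 3.
  m_13 = 13*3 - 17 = 22, d_13 = (692 - 22^2)/13 = 208/13 = 16, a_13 = floor((26 + 22)/16) = 3.
  m_14 = 16*3 - 22 = 26, d_14 = (692 - 26^2)/16 = 16/16 = 1, a_14 = floor((26 + 26)/1) = 52.
  m_15 = 1*52 - 26 = 26, d_15 = (692 - 26^2)/1 = 16/1 = 16: (m_15, d_15) = (m_1, d_1) = (26, 16), so from here the quotients repeat a_1, ..., a_14; the period length is 14.
So sqrt(692) = [26; (3, 3, 1, 2, 1, 1, 12, 1, 1, 2, 1, 3, 3, 52)] with period length k = 14.
k is even, so the fundamental solution of x^2 - 692y^2 = 1 is (p_{k-1}, q_{k-1}) = (p_13, q_13); compute convergents through index 13.
Convergents (p_i = a_i*p_{i-1} + p_{i-2}, q_i = a_i*q_{i-1} + q_{i-2} with p_{-2}=0, p_{-1}=1, q_{-2}=1, q_{-1}=0):
  i=0: a_0=26, p_0 = 26*1 + 0 = 26, q_0 = 26*0 + 1 = 1.
  i=1: a_1=3, p_1 = 3*26 + 1 = 79, q_1 = 3*1 + 0 = 3.
  i=2: a_2=3, p_2 = 3*79 + 26 = 263, q_2 = 3*3 + 1 = 10.
  i=3: a_3=1, p_3 = 1*263 + 79 = 342, q_3 = 1*10 + 3 = 13.
  i=4: a_4=2, p_4 = 2*342 + 263 = 947, q_4 = 2*13 + 10 = 36.
  i=5: a_5=1, p_5 = 1*947 + 342 = 1289, q_5 = 1*36 + 13 = 49.
  i=6: a_6=1, p_6 = 1*1289 + 947 = 2236, q_6 = 1*49 + 36 = 85.
  i=7: a_7=12, p_7 = 12*2236 + 1289 = 28121, q_7 = 12*85 + 49 = 1069.
  i=8: a_8=1, p_8 = 1*28121 + 2236 = 30357, q_8 = 1*1069 + 85 = 1154.
  i=9: a_9=1, p_9 = 1*30357 + 28121 = 58478, q_9 = 1*1154 + 1069 = 2223.
  i=10: a_10=2, p_10 = 2*58478 + 30357 = 147313, q_10 = 2*2223 + 1154 = 5600.
  i=11: a_11=1, p_11 = 1*147313 + 58478 = 205791, q_11 = 1*5600 + 2223 = 7823.
  i=12: a_12=3, p_12 = 3*205791 + 147313 = 764686, q_12 = 3*7823 + 5600 = 29069.
  i=13: a_13=3, p_13 = 3*764686 + 205791 = 2499849, q_13 = 3*29069 + 7823 = 95030.
Check: 2499849^2 - 692*95030^2 = 6249245022801 - 6249245022800 = 1, so (x, y) = (2499849, 95030) solves the equation, and by the theorem it is the least positive solution.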